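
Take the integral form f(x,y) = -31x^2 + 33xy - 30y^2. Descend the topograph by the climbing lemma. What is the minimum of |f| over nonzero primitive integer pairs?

translate: b→29 (≡-33 mod 62), so (31,-33,30)→(31,29,28)
flip: (31,29,28)→(28,-29,31)
translate: b→27 (≡-29 mod 56), so (28,-29,31)→(28,27,30)
reduced (well bottom): (28,27,30) with a≤c, −a<b≤a
well minimum |f| = |-28| = 28 (negative-definite)

28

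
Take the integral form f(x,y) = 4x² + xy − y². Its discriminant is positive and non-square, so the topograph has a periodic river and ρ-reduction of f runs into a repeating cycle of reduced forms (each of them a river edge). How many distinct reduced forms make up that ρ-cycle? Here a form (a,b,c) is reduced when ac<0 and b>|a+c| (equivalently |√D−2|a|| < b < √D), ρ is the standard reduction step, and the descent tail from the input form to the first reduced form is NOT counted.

D = 17, ⌊√D⌋ = 4
descent: ρ → (-1,3,2)  [lands on river]
river: ρ → (2,1,-2)
river: ρ → (-2,3,1)
river: ρ → (1,3,-2)
river: ρ → (-2,1,2)
river: ρ → (2,3,-1)
ρ-cycle length = 6 (tail of 1 descent step not counted)

6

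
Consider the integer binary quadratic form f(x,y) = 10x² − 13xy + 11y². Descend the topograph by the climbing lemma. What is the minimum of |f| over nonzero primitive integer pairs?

translate: b→7 (≡-13 mod 20), so (10,-13,11)→(10,7,8)
flip: (10,7,8)→(8,-7,10)
reduced (well bottom): (8,-7,10) with a≤c, −a<b≤a
well minimum = a = 8

8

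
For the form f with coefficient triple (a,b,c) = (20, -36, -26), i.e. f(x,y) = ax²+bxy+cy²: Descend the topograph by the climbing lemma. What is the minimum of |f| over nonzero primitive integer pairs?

descent: ρ → (-26,36,20)  [lands on river]
river: ρ → (20,44,-18)
river: ρ → (-18,28,36)
river: ρ → (36,44,-10)
river: ρ → (-10,56,6)
river: ρ → (6,52,-28)
river: ρ → (-28,4,30)
river: ρ → (30,56,-2)
river: ρ → (-2,56,30)
river: ρ → (30,4,-28)
river: ρ → (-28,52,6)
river: ρ → (6,56,-10)
river: ρ → (-10,44,36)
river: ρ → (36,28,-18)
river: ρ → (-18,44,20)
river: ρ → (20,36,-26)
river: ρ → (-26,16,30)
river: ρ → (30,44,-12)
river: ρ → (-12,52,14)
river: ρ → (14,32,-42)
river: ρ → (-42,52,4)
river: ρ → (4,52,-42)
river: ρ → (-42,32,14)
river: ρ → (14,52,-12)
river: ρ → (-12,44,30)
river: ρ → (30,16,-26)
closes: descent 1, river 26
min |a| on river = 2

2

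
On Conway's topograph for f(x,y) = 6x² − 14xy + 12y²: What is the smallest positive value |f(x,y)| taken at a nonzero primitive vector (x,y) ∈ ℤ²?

translate: b→-2 (≡-14 mod 12), so (6,-14,12)→(6,-2,4)
flip: (6,-2,4)→(4,2,6)
reduced (well bottom): (4,2,6) with a≤c, −a<b≤a
well minimum = a = 4

4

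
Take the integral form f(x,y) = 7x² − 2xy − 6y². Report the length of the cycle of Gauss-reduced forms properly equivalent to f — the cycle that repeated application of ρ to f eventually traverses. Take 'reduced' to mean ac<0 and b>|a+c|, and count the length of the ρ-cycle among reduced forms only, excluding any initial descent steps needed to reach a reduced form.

D = 172, ⌊√D⌋ = 13
descent: ρ → (-6,2,7)  [lands on river]
river: ρ → (7,12,-1)
river: ρ → (-1,12,7)
river: ρ → (7,2,-6)
river: ρ → (-6,10,3)
river: ρ → (3,8,-9)
river: ρ → (-9,10,2)
river: ρ → (2,10,-9)
river: ρ → (-9,8,3)
river: ρ → (3,10,-6)
ρ-cycle length = 10 (tail of 1 descent step not counted)

10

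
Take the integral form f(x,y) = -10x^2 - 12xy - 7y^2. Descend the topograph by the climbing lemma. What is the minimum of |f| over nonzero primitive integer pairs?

translate: b→-8 (≡12 mod 20), so (10,12,7)→(10,-8,5)
flip: (10,-8,5)→(5,8,10)
translate: b→-2 (≡8 mod 10), so (5,8,10)→(5,-2,7)
reduced (well bottom): (5,-2,7) with a≤c, −a<b≤a
well minimum |f| = |-5| = 5 (negative-definite)

5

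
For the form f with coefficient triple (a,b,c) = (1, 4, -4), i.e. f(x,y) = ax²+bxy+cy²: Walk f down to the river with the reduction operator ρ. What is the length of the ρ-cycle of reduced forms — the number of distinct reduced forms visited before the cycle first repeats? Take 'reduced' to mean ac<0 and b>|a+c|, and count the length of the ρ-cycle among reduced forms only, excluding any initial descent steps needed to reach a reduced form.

D = 32, ⌊√D⌋ = 5
river: ρ → (-4,4,1)
river: ρ → (1,4,-4)
ρ-cycle length = 2 (tail of 0 descent steps not counted)

2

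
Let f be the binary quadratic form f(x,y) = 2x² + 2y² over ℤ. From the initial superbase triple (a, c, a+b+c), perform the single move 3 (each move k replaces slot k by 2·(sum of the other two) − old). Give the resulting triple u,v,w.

start (2,2,4) = (f(1,0),f(0,1),f(1,1))
replace slot 3: 2·(2+2) − 4 = 4 → (2,2,4)

2,2,4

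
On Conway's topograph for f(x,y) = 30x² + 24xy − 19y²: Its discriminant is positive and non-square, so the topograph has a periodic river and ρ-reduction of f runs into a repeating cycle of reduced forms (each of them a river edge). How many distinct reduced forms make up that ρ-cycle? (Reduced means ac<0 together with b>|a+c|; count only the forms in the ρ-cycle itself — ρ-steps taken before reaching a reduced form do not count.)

D = 2856, ⌊√D⌋ = 53
river: ρ → (-19,52,2)
river: ρ → (2,52,-19)
river: ρ → (-19,24,30)
river: ρ → (30,36,-13)
river: ρ → (-13,42,21)
river: ρ → (21,42,-13)
river: ρ → (-13,36,30)
river: ρ → (30,24,-19)
ρ-cycle length = 8 (tail of 0 descent steps not counted)

8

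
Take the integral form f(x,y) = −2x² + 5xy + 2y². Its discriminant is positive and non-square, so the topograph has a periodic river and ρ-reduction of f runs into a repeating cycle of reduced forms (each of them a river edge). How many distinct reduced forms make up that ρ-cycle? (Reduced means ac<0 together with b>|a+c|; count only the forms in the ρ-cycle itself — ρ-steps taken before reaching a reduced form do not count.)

D = 41, ⌊√D⌋ = 6
river: ρ → (2,3,-4)
river: ρ → (-4,5,1)
river: ρ → (1,5,-4)
river: ρ → (-4,3,2)
river: ρ → (2,5,-2)
river: ρ → (-2,3,4)
river: ρ → (4,5,-1)
river: ρ → (-1,5,4)
river: ρ → (4,3,-2)
river: ρ → (-2,5,2)
ρ-cycle length = 10 (tail of 0 descent steps not counted)

10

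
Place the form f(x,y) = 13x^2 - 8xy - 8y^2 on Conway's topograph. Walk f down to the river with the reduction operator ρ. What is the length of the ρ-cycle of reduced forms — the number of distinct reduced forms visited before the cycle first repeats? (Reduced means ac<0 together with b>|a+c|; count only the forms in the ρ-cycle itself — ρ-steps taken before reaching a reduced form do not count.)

D = 480, ⌊√D⌋ = 21
descent: ρ → (-8,8,13)  [lands on river]
river: ρ → (13,18,-3)
river: ρ → (-3,18,13)
river: ρ → (13,8,-8)
ρ-cycle length = 4 (tail of 1 descent step not counted)

4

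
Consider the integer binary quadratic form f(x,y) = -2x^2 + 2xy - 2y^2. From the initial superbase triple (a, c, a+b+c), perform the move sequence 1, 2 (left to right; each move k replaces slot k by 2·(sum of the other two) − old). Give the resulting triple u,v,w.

start (-2,-2,-2) = (f(1,0),f(0,1),f(1,1))
replace slot 1: 2·((-2)+(-2)) − (-2) = -6 → (-6,-2,-2)
replace slot 2: 2·((-6)+(-2)) − (-2) = -14 → (-6,-14,-2)

-6,-14,-2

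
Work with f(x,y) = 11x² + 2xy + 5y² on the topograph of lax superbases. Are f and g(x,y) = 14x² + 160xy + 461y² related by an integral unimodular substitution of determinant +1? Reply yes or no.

D₁ = -216, D₂ = -216
f: flip: (11,2,5)→(5,-2,11)
f: reduced (well bottom): (5,-2,11) with a≤c, −a<b≤a
g: translate: b→-8 (≡160 mod 28), so (14,160,461)→(14,-8,5)
g: flip: (14,-8,5)→(5,8,14)
g: translate: b→-2 (≡8 mod 10), so (5,8,14)→(5,-2,11)
g: reduced (well bottom): (5,-2,11) with a≤c, −a<b≤a
reduced forms (5, -2, 11) vs (5, -2, 11) ⇒ equivalent

yes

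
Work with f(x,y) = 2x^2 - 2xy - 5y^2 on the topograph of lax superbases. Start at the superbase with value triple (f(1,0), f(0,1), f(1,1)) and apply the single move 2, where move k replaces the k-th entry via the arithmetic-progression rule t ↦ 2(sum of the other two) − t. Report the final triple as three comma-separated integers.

start (2,-5,-5) = (f(1,0),f(0,1),f(1,1))
replace slot 2: 2·(2+(-5)) − (-5) = -1 → (2,-1,-5)

2,-1,-5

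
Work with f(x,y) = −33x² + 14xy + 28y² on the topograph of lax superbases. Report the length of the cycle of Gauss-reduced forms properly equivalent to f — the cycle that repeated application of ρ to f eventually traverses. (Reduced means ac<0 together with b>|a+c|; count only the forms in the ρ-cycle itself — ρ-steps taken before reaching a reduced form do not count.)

D = 3892, ⌊√D⌋ = 62
river: ρ → (28,42,-19)
river: ρ → (-19,34,36)
river: ρ → (36,38,-17)
river: ρ → (-17,30,44)
river: ρ → (44,58,-3)
river: ρ → (-3,62,4)
river: ρ → (4,58,-33)
river: ρ → (-33,8,29)
river: ρ → (29,50,-12)
river: ρ → (-12,46,37)
river: ρ → (37,28,-21)
river: ρ → (-21,56,9)
river: ρ → (9,52,-33)
river: ρ → (-33,14,28)
ρ-cycle length = 14 (tail of 0 descent steps not counted)

14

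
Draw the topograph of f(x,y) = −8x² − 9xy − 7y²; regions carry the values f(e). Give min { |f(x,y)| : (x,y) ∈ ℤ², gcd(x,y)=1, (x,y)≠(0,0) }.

translate: b→-7 (≡9 mod 16), so (8,9,7)→(8,-7,6)
flip: (8,-7,6)→(6,7,8)
translate: b→-5 (≡7 mod 12), so (6,7,8)→(6,-5,7)
reduced (well bottom): (6,-5,7) with a≤c, −a<b≤a
well minimum |f| = |-6| = 6 (negative-definite)

6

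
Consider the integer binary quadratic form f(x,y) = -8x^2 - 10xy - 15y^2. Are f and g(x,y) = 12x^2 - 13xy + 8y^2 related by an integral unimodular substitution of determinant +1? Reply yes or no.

D₁ = -380, D₂ = -215
discriminants differ ⇒ not SL₂(ℤ)-equivalent

no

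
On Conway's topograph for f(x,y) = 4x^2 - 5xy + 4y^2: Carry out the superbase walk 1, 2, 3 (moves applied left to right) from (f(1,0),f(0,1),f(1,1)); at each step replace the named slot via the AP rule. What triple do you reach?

start (4,4,3) = (f(1,0),f(0,1),f(1,1))
replace slot 1: 2·(4+3) − 4 = 10 → (10,4,3)
replace slot 2: 2·(10+3) − 4 = 22 → (10,22,3)
replace slot 3: 2·(10+22) − 3 = 61 → (10,22,61)

10,22,61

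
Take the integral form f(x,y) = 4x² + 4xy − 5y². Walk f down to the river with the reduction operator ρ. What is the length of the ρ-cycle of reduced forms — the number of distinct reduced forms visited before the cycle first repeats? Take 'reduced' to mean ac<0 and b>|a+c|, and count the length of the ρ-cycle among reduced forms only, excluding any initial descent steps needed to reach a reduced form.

D = 96, ⌊√D⌋ = 9
river: ρ → (-5,6,3)
river: ρ → (3,6,-5)
river: ρ → (-5,4,4)
river: ρ → (4,4,-5)
ρ-cycle length = 4 (tail of 0 descent steps not counted)

4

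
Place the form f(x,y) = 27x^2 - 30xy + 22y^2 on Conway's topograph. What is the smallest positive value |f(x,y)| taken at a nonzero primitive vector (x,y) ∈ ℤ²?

translate: b→24 (≡-30 mod 54), so (27,-30,22)→(27,24,19)
flip: (27,24,19)→(19,-24,27)
translate: b→14 (≡-24 mod 38), so (19,-24,27)→(19,14,22)
reduced (well bottom): (19,14,22) with a≤c, −a<b≤a
well minimum = a = 19

19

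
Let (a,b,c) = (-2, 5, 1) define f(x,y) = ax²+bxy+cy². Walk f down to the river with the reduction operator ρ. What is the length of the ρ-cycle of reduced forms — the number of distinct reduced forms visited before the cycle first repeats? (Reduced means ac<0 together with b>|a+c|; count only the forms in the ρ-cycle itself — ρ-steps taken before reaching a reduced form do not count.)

D = 33, ⌊√D⌋ = 5
river: ρ → (1,5,-2)
river: ρ → (-2,3,3)
river: ρ → (3,3,-2)
river: ρ → (-2,5,1)
ρ-cycle length = 4 (tail of 0 descent steps not counted)

4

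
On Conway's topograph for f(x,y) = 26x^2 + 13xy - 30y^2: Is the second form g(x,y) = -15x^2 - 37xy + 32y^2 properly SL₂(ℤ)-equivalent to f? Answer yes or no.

D₁ = 3289, D₂ = 3289
river cycle of f (length 44): (-30, 47, 9), (9, 43, -40), (-40, 37, 12), (12, 35, -43), (-43, 51, 4), (4, 53, -30), (-30, 7, 27), (27, 47, -10), (-10, 53, 12), (12, 43, -30), … (34 more)
river cycle of g (length 38): (32, 37, -15), (-15, 53, 8), (8, 43, -45), (-45, 47, 6), (6, 49, -37), (-37, 25, 18), (18, 47, -15), (-15, 43, 24), (24, 53, -5), (-5, 57, 2), … (28 more)
cycles differ ⇒ inequivalent

no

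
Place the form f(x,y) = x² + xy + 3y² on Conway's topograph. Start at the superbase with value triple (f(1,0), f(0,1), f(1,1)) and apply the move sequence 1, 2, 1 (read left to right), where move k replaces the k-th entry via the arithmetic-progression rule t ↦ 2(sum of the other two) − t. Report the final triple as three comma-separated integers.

start (1,3,5) = (f(1,0),f(0,1),f(1,1))
replace slot 1: 2·(3+5) − 1 = 15 → (15,3,5)
replace slot 2: 2·(15+5) − 3 = 37 → (15,37,5)
replace slot 1: 2·(37+5) − 15 = 69 → (69,37,5)

69,37,5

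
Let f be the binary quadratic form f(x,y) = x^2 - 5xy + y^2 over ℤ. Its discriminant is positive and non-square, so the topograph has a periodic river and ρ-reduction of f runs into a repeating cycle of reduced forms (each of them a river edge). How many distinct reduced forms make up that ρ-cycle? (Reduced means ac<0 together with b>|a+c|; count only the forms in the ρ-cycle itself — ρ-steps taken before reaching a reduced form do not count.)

D = 21, ⌊√D⌋ = 4
descent: ρ → (1,3,-3)  [lands on river]
river: ρ → (-3,3,1)
ρ-cycle length = 2 (tail of 1 descent step not counted)

2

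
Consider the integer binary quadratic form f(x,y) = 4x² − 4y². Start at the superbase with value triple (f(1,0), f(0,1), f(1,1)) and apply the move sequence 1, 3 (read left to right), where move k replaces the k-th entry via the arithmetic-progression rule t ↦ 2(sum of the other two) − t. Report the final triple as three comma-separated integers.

start (4,-4,0) = (f(1,0),f(0,1),f(1,1))
replace slot 1: 2·((-4)+0) − 4 = -12 → (-12,-4,0)
replace slot 3: 2·((-12)+(-4)) − 0 = -32 → (-12,-4,-32)

-12,-4,-32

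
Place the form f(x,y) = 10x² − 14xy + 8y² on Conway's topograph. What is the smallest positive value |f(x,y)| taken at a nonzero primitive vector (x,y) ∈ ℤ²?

translate: b→6 (≡-14 mod 20), so (10,-14,8)→(10,6,4)
flip: (10,6,4)→(4,-6,10)
translate: b→2 (≡-6 mod 8), so (4,-6,10)→(4,2,8)
reduced (well bottom): (4,2,8) with a≤c, −a<b≤a
well minimum = a = 4

4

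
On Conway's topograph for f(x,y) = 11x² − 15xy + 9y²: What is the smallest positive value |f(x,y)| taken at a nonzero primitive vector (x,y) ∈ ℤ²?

translate: b→7 (≡-15 mod 22), so (11,-15,9)→(11,7,5)
flip: (11,7,5)→(5,-7,11)
translate: b→3 (≡-7 mod 10), so (5,-7,11)→(5,3,9)
reduced (well bottom): (5,3,9) with a≤c, −a<b≤a
well minimum = a = 5

5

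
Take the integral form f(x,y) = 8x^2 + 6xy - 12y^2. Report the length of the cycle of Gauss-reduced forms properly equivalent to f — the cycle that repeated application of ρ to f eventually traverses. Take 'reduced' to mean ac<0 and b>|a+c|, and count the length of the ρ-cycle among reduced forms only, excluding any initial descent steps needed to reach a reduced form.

D = 420, ⌊√D⌋ = 20
river: ρ → (-12,18,2)
river: ρ → (2,18,-12)
river: ρ → (-12,6,8)
river: ρ → (8,10,-10)
river: ρ → (-10,10,8)
river: ρ → (8,6,-12)
ρ-cycle length = 6 (tail of 0 descent steps not counted)

6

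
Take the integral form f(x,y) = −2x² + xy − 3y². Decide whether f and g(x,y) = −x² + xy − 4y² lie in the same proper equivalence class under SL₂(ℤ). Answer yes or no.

D₁ = -23, D₂ = -15
discriminants differ ⇒ not SL₂(ℤ)-equivalent

no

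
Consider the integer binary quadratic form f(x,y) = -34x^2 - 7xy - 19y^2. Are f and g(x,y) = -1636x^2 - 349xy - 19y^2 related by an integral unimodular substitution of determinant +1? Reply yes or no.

D₁ = -2535, D₂ = -2535
f is negative-definite; reduce −f:
−f: flip: (34,7,19)→(19,-7,34)
−f: reduced (well bottom): (19,-7,34) with a≤c, −a<b≤a
flip sign back: reduced form of f is (-19,7,-34)
g is negative-definite; reduce −g:
−g: flip: (1636,349,19)→(19,-349,1636)
−g: translate: b→-7 (≡-349 mod 38), so (19,-349,1636)→(19,-7,34)
−g: reduced (well bottom): (19,-7,34) with a≤c, −a<b≤a
flip sign back: reduced form of g is (-19,7,-34)
reduced forms (-19, 7, -34) vs (-19, 7, -34) ⇒ equivalent

yes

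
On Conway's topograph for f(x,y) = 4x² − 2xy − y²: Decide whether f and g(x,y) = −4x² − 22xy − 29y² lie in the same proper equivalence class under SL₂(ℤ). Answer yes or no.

D₁ = 20, D₂ = 20
river cycle of f (length 2): (-1, 4, 1), (1, 4, -1)
river cycle of g (length 2): (1, 4, -1), (-1, 4, 1)
cycles coincide ⇒ equivalent

yes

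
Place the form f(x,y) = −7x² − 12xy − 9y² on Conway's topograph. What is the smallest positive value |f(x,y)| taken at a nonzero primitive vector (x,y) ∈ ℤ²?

translate: b→-2 (≡12 mod 14), so (7,12,9)→(7,-2,4)
flip: (7,-2,4)→(4,2,7)
reduced (well bottom): (4,2,7) with a≤c, −a<b≤a
well minimum |f| = |-4| = 4 (negative-definite)

4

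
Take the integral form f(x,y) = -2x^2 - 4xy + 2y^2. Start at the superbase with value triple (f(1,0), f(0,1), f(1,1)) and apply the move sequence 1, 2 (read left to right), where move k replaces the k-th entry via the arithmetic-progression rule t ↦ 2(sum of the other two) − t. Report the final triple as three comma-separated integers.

start (-2,2,-4) = (f(1,0),f(0,1),f(1,1))
replace slot 1: 2·(2+(-4)) − (-2) = -2 → (-2,2,-4)
replace slot 2: 2·((-2)+(-4)) − 2 = -14 → (-2,-14,-4)

-2,-14,-4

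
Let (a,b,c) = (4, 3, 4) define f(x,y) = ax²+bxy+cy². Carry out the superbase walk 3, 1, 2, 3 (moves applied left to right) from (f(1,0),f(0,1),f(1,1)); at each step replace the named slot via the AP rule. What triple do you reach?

start (4,4,11) = (f(1,0),f(0,1),f(1,1))
replace slot 3: 2·(4+4) − 11 = 5 → (4,4,5)
replace slot 1: 2·(4+5) − 4 = 14 → (14,4,5)
replace slot 2: 2·(14+5) − 4 = 34 → (14,34,5)
replace slot 3: 2·(14+34) − 5 = 91 → (14,34,91)

14,34,91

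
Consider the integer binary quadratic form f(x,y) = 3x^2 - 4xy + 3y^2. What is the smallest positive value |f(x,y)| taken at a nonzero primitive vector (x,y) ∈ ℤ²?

translate: b→2 (≡-4 mod 6), so (3,-4,3)→(3,2,2)
flip: (3,2,2)→(2,-2,3)
translate: b→2 (≡-2 mod 4), so (2,-2,3)→(2,2,3)
reduced (well bottom): (2,2,3) with a≤c, −a<b≤a
well minimum = a = 2

2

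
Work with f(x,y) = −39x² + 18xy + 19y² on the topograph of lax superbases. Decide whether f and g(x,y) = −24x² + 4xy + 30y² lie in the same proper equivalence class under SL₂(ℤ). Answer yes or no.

D₁ = 3288, D₂ = 2896
discriminants differ ⇒ not SL₂(ℤ)-equivalent

no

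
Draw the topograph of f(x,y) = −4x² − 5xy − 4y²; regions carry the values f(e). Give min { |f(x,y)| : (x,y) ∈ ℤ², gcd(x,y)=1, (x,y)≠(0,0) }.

translate: b→-3 (≡5 mod 8), so (4,5,4)→(4,-3,3)
flip: (4,-3,3)→(3,3,4)
reduced (well bottom): (3,3,4) with a≤c, −a<b≤a
well minimum |f| = |-3| = 3 (negative-definite)

3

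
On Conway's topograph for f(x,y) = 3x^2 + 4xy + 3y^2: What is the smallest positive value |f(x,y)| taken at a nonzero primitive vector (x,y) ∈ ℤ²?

translate: b→-2 (≡4 mod 6), so (3,4,3)→(3,-2,2)
flip: (3,-2,2)→(2,2,3)
reduced (well bottom): (2,2,3) with a≤c, −a<b≤a
well minimum = a = 2

2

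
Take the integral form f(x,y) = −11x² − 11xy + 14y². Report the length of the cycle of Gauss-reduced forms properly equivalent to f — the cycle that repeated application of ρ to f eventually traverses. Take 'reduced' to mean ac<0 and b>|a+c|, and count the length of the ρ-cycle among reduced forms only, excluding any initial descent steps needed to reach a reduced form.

D = 737, ⌊√D⌋ = 27
descent: ρ → (14,11,-11)  [lands on river]
river: ρ → (-11,11,14)
river: ρ → (14,17,-8)
river: ρ → (-8,15,16)
river: ρ → (16,17,-7)
river: ρ → (-7,25,4)
river: ρ → (4,23,-13)
river: ρ → (-13,3,14)
river: ρ → (14,25,-2)
river: ρ → (-2,27,1)
river: ρ → (1,27,-2)
river: ρ → (-2,25,14)
river: ρ → (14,3,-13)
river: ρ → (-13,23,4)
river: ρ → (4,25,-7)
river: ρ → (-7,17,16)
river: ρ → (16,15,-8)
river: ρ → (-8,17,14)
ρ-cycle length = 18 (tail of 1 descent step not counted)

18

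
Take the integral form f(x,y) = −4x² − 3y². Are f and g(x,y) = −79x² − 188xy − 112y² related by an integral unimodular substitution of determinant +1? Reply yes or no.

D₁ = -48, D₂ = -48
f is negative-definite; reduce −f:
−f: flip: (4,0,3)→(3,0,4)
−f: reduced (well bottom): (3,0,4) with a≤c, −a<b≤a
flip sign back: reduced form of f is (-3,0,-4)
g is negative-definite; reduce −g:
−g: translate: b→30 (≡188 mod 158), so (79,188,112)→(79,30,3)
−g: flip: (79,30,3)→(3,-30,79)
−g: translate: b→0 (≡-30 mod 6), so (3,-30,79)→(3,0,4)
−g: reduced (well bottom): (3,0,4) with a≤c, −a<b≤a
flip sign back: reduced form of g is (-3,0,-4)
reduced forms (-3, 0, -4) vs (-3, 0, -4) ⇒ equivalent

yes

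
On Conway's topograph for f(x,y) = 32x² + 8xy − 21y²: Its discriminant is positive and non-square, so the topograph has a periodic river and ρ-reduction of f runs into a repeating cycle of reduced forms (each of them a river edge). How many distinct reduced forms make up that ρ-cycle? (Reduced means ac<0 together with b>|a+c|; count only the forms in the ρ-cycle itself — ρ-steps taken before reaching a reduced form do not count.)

D = 2752, ⌊√D⌋ = 52
descent: ρ → (-21,34,19)  [lands on river]
river: ρ → (19,42,-13)
river: ρ → (-13,36,28)
river: ρ → (28,20,-21)
river: ρ → (-21,22,27)
river: ρ → (27,32,-16)
river: ρ → (-16,32,27)
river: ρ → (27,22,-21)
river: ρ → (-21,20,28)
river: ρ → (28,36,-13)
river: ρ → (-13,42,19)
river: ρ → (19,34,-21)
river: ρ → (-21,50,3)
river: ρ → (3,52,-4)
river: ρ → (-4,52,3)
river: ρ → (3,50,-21)
ρ-cycle length = 16 (tail of 1 descent step not counted)

16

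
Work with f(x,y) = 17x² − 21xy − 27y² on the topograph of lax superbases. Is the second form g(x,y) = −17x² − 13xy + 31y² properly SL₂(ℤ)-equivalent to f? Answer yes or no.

D₁ = 2277, D₂ = 2277
river cycle of f (length 6): (-27, 21, 17), (17, 47, -1), (-1, 47, 17), (17, 21, -27), (-27, 33, 11), (11, 33, -27)
river cycle of g (length 6): (-17, 21, 27), (27, 33, -11), (-11, 33, 27), (27, 21, -17), (-17, 47, 1), (1, 47, -17)
cycles differ ⇒ inequivalent

no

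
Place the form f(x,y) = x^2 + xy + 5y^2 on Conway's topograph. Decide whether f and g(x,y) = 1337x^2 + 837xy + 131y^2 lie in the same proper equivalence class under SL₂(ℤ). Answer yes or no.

D₁ = -19, D₂ = -19
f: reduced (well bottom): (1,1,5) with a≤c, −a<b≤a
g: flip: (1337,837,131)→(131,-837,1337)
g: translate: b→-51 (≡-837 mod 262), so (131,-837,1337)→(131,-51,5)
g: flip: (131,-51,5)→(5,51,131)
g: translate: b→1 (≡51 mod 10), so (5,51,131)→(5,1,1)
g: flip: (5,1,1)→(1,-1,5)
g: translate: b→1 (≡-1 mod 2), so (1,-1,5)→(1,1,5)
g: reduced (well bottom): (1,1,5) with a≤c, −a<b≤a
reduced forms (1, 1, 5) vs (1, 1, 5) ⇒ equivalent

yes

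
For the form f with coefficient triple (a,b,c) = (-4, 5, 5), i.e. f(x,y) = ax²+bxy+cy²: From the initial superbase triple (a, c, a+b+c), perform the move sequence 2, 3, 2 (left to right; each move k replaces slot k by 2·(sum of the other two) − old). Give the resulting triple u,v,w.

start (-4,5,6) = (f(1,0),f(0,1),f(1,1))
replace slot 2: 2·((-4)+6) − 5 = -1 → (-4,-1,6)
replace slot 3: 2·((-4)+(-1)) − 6 = -16 → (-4,-1,-16)
replace slot 2: 2·((-4)+(-16)) − (-1) = -39 → (-4,-39,-16)

-4,-39,-16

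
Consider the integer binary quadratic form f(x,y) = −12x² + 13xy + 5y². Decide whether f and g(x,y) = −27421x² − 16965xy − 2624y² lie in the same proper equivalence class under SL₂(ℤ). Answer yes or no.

D₁ = 409, D₂ = 409
river cycle of f (length 54): (5, 17, -6), (-6, 19, 2), (2, 17, -15), (-15, 13, 4), (4, 19, -3), (-3, 17, 10), (10, 3, -10), (-10, 17, 3), (3, 19, -4), (-4, 13, 15), … (44 more)
river cycle of g (length 54): (-12, 13, 5), (5, 17, -6), (-6, 19, 2), (2, 17, -15), (-15, 13, 4), (4, 19, -3), (-3, 17, 10), (10, 3, -10), (-10, 17, 3), (3, 19, -4), … (44 more)
cycles coincide ⇒ equivalent

yes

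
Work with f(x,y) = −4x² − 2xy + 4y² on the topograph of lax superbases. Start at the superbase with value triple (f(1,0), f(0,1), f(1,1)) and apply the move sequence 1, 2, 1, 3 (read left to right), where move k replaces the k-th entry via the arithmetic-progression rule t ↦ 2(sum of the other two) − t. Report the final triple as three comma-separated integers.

start (-4,4,-2) = (f(1,0),f(0,1),f(1,1))
replace slot 1: 2·(4+(-2)) − (-4) = 8 → (8,4,-2)
replace slot 2: 2·(8+(-2)) − 4 = 8 → (8,8,-2)
replace slot 1: 2·(8+(-2)) − 8 = 4 → (4,8,-2)
replace slot 3: 2·(4+8) − (-2) = 26 → (4,8,26)

4,8,26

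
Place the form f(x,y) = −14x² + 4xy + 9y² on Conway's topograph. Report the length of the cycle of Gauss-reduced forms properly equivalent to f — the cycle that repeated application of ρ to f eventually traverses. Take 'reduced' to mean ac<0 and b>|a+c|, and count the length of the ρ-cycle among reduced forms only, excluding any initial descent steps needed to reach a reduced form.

D = 520, ⌊√D⌋ = 22
descent: ρ → (9,14,-9)  [lands on river]
river: ρ → (-9,22,1)
river: ρ → (1,22,-9)
river: ρ → (-9,14,9)
river: ρ → (9,22,-1)
river: ρ → (-1,22,9)
ρ-cycle length = 6 (tail of 1 descent step not counted)

6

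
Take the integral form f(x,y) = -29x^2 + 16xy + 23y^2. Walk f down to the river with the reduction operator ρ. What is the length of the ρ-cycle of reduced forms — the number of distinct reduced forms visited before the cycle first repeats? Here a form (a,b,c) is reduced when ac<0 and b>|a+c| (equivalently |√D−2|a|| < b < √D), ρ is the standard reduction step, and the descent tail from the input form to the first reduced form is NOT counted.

D = 2924, ⌊√D⌋ = 54
river: ρ → (23,30,-22)
river: ρ → (-22,14,31)
river: ρ → (31,48,-5)
river: ρ → (-5,52,11)
river: ρ → (11,36,-37)
river: ρ → (-37,38,10)
river: ρ → (10,42,-29)
river: ρ → (-29,16,23)
ρ-cycle length = 8 (tail of 0 descent steps not counted)

8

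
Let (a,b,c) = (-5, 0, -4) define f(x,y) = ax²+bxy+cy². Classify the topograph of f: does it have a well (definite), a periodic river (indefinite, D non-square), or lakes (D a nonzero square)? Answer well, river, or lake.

D = b²−4ac = 0² − 4·(-5)·(-4) = -80
D < 0 ⇒ definite ⇒ every region one sign ⇒ single well

well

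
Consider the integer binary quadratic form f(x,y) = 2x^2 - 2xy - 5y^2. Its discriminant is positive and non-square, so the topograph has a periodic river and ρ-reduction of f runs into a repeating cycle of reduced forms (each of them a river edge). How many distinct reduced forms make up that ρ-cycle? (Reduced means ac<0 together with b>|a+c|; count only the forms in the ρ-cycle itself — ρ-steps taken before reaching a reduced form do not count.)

D = 44, ⌊√D⌋ = 6
descent: ρ → (-5,2,2)
descent: ρ → (2,6,-1)  [lands on river]
river: ρ → (-1,6,2)
ρ-cycle length = 2 (tail of 2 descent steps not counted)

2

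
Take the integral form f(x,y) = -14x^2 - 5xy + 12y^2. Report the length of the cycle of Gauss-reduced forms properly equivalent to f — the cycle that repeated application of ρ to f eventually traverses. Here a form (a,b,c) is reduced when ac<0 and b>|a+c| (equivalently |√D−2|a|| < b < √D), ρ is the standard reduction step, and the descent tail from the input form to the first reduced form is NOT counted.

D = 697, ⌊√D⌋ = 26
descent: ρ → (12,5,-14)  [lands on river]
river: ρ → (-14,23,3)
river: ρ → (3,25,-6)
river: ρ → (-6,23,7)
river: ρ → (7,19,-12)
river: ρ → (-12,5,14)
river: ρ → (14,23,-3)
river: ρ → (-3,25,6)
river: ρ → (6,23,-7)
river: ρ → (-7,19,12)
ρ-cycle length = 10 (tail of 1 descent step not counted)

10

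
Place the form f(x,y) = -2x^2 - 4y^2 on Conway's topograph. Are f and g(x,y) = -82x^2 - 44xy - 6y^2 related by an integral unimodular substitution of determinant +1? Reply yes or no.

D₁ = -32, D₂ = -32
f is negative-definite; reduce −f:
−f: reduced (well bottom): (2,0,4) with a≤c, −a<b≤a
flip sign back: reduced form of f is (-2,0,-4)
g is negative-definite; reduce −g:
−g: flip: (82,44,6)→(6,-44,82)
−g: translate: b→4 (≡-44 mod 12), so (6,-44,82)→(6,4,2)
−g: flip: (6,4,2)→(2,-4,6)
−g: translate: b→0 (≡-4 mod 4), so (2,-4,6)→(2,0,4)
−g: reduced (well bottom): (2,0,4) with a≤c, −a<b≤a
flip sign back: reduced form of g is (-2,0,-4)
reduced forms (-2, 0, -4) vs (-2, 0, -4) ⇒ equivalent

yes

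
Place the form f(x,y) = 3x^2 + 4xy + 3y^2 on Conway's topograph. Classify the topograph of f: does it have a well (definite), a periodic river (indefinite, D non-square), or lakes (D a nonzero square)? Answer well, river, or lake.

D = b²−4ac = 4² − 4·3·3 = -20
D < 0 ⇒ definite ⇒ every region one sign ⇒ single well

well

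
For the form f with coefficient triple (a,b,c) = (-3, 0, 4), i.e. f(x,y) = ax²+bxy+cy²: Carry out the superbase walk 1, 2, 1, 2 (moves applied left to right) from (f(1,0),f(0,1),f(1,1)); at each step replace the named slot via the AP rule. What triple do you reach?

start (-3,4,1) = (f(1,0),f(0,1),f(1,1))
replace slot 1: 2·(4+1) − (-3) = 13 → (13,4,1)
replace slot 2: 2·(13+1) − 4 = 24 → (13,24,1)
replace slot 1: 2·(24+1) − 13 = 37 → (37,24,1)
replace slot 2: 2·(37+1) − 24 = 52 → (37,52,1)

37,52,1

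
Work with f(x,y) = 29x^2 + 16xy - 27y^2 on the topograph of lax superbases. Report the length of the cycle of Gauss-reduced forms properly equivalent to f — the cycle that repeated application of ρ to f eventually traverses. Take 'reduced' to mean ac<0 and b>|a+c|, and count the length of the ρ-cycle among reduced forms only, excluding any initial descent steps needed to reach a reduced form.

D = 3388, ⌊√D⌋ = 58
river: ρ → (-27,38,18)
river: ρ → (18,34,-31)
river: ρ → (-31,28,21)
river: ρ → (21,56,-3)
river: ρ → (-3,58,2)
river: ρ → (2,58,-3)
river: ρ → (-3,56,21)
river: ρ → (21,28,-31)
river: ρ → (-31,34,18)
river: ρ → (18,38,-27)
river: ρ → (-27,16,29)
river: ρ → (29,42,-14)
river: ρ → (-14,42,29)
river: ρ → (29,16,-27)
ρ-cycle length = 14 (tail of 0 descent steps not counted)

14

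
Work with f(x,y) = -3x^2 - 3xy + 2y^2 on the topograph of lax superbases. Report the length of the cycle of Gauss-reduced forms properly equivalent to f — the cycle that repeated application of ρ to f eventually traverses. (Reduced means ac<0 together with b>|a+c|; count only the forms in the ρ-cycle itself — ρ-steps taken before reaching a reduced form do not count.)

D = 33, ⌊√D⌋ = 5
descent: ρ → (2,3,-3)  [lands on river]
river: ρ → (-3,3,2)
river: ρ → (2,5,-1)
river: ρ → (-1,5,2)
ρ-cycle length = 4 (tail of 1 descent step not counted)

4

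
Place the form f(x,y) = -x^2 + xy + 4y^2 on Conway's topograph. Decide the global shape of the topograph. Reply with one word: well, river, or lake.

D = b²−4ac = 1² − 4·(-1)·4 = 17
D > 0 non-square ⇒ indefinite ⇒ periodic river

river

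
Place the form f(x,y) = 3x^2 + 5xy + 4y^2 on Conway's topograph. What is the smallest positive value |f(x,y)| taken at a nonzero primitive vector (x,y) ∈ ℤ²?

translate: b→-1 (≡5 mod 6), so (3,5,4)→(3,-1,2)
flip: (3,-1,2)→(2,1,3)
reduced (well bottom): (2,1,3) with a≤c, −a<b≤a
well minimum = a = 2

2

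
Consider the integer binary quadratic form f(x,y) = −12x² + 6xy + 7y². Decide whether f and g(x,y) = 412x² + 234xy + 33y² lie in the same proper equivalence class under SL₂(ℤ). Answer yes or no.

D₁ = 372, D₂ = 372
river cycle of f (length 10): (7, 8, -11), (-11, 14, 4), (4, 18, -3), (-3, 18, 4), (4, 14, -11), (-11, 8, 7), (7, 6, -12), (-12, 18, 1), (1, 18, -12), (-12, 6, 7)
river cycle of g (length 10): (4, 18, -3), (-3, 18, 4), (4, 14, -11), (-11, 8, 7), (7, 6, -12), (-12, 18, 1), (1, 18, -12), (-12, 6, 7), (7, 8, -11), (-11, 14, 4)
cycles coincide ⇒ equivalent

yes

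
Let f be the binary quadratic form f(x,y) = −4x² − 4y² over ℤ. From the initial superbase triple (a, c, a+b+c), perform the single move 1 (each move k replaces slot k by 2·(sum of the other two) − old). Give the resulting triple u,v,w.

start (-4,-4,-8) = (f(1,0),f(0,1),f(1,1))
replace slot 1: 2·((-4)+(-8)) − (-4) = -20 → (-20,-4,-8)

-20,-4,-8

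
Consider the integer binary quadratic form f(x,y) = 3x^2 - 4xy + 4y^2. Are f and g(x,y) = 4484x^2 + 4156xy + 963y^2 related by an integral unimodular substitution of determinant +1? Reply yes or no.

D₁ = -32, D₂ = -32
f: translate: b→2 (≡-4 mod 6), so (3,-4,4)→(3,2,3)
f: reduced (well bottom): (3,2,3) with a≤c, −a<b≤a
g: flip: (4484,4156,963)→(963,-4156,4484)
g: translate: b→-304 (≡-4156 mod 1926), so (963,-4156,4484)→(963,-304,24)
g: flip: (963,-304,24)→(24,304,963)
g: translate: b→16 (≡304 mod 48), so (24,304,963)→(24,16,3)
g: flip: (24,16,3)→(3,-16,24)
g: translate: b→2 (≡-16 mod 6), so (3,-16,24)→(3,2,3)
g: reduced (well bottom): (3,2,3) with a≤c, −a<b≤a
reduced forms (3, 2, 3) vs (3, 2, 3) ⇒ equivalent

yes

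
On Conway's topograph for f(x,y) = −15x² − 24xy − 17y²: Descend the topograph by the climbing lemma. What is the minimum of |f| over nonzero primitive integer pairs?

translate: b→-6 (≡24 mod 30), so (15,24,17)→(15,-6,8)
flip: (15,-6,8)→(8,6,15)
reduced (well bottom): (8,6,15) with a≤c, −a<b≤a
well minimum |f| = |-8| = 8 (negative-definite)

8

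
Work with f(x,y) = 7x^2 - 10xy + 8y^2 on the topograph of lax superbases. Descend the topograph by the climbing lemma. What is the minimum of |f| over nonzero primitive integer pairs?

translate: b→4 (≡-10 mod 14), so (7,-10,8)→(7,4,5)
flip: (7,4,5)→(5,-4,7)
reduced (well bottom): (5,-4,7) with a≤c, −a<b≤a
well minimum = a = 5

5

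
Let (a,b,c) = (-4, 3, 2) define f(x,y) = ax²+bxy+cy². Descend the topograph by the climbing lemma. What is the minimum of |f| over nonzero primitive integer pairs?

river: ρ → (2,5,-2)
river: ρ → (-2,3,4)
river: ρ → (4,5,-1)
river: ρ → (-1,5,4)
river: ρ → (4,3,-2)
river: ρ → (-2,5,2)
river: ρ → (2,3,-4)
river: ρ → (-4,5,1)
river: ρ → (1,5,-4)
river: ρ → (-4,3,2)
closes: descent 0, river 10
min |a| on river = 1

1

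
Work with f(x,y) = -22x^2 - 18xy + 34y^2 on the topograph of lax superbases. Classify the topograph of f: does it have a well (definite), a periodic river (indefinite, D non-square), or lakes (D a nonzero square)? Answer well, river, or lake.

D = b²−4ac = (-18)² − 4·(-22)·34 = 3316
D > 0 non-square ⇒ indefinite ⇒ periodic river

river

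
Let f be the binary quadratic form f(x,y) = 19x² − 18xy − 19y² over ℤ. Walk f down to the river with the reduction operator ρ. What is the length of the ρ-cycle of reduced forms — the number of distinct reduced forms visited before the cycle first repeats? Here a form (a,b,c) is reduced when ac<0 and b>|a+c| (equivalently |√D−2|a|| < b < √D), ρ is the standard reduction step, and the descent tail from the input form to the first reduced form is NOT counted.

D = 1768, ⌊√D⌋ = 42
descent: ρ → (-19,18,19)  [lands on river]
river: ρ → (19,20,-18)
river: ρ → (-18,16,21)
river: ρ → (21,26,-13)
river: ρ → (-13,26,21)
river: ρ → (21,16,-18)
river: ρ → (-18,20,19)
river: ρ → (19,18,-19)
river: ρ → (-19,20,18)
river: ρ → (18,16,-21)
river: ρ → (-21,26,13)
river: ρ → (13,26,-21)
river: ρ → (-21,16,18)
river: ρ → (18,20,-19)
ρ-cycle length = 14 (tail of 1 descent step not counted)

14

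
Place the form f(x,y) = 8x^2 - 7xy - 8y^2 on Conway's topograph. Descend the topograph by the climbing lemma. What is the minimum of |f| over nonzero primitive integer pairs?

descent: ρ → (-8,7,8)  [lands on river]
river: ρ → (8,9,-7)
river: ρ → (-7,5,10)
river: ρ → (10,15,-2)
river: ρ → (-2,17,2)
river: ρ → (2,15,-10)
river: ρ → (-10,5,7)
river: ρ → (7,9,-8)
closes: descent 1, river 8
min |a| on river = 2

2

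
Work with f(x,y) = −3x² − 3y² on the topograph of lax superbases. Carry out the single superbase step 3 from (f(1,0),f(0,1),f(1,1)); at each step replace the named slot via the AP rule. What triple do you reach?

start (-3,-3,-6) = (f(1,0),f(0,1),f(1,1))
replace slot 3: 2·((-3)+(-3)) − (-6) = -6 → (-3,-3,-6)

-3,-3,-6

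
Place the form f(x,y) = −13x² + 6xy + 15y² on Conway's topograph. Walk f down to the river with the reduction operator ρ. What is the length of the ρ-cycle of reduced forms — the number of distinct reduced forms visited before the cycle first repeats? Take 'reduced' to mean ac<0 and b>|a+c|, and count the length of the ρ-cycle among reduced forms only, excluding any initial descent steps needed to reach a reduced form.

D = 816, ⌊√D⌋ = 28
river: ρ → (15,24,-4)
river: ρ → (-4,24,15)
river: ρ → (15,6,-13)
river: ρ → (-13,20,8)
river: ρ → (8,28,-1)
river: ρ → (-1,28,8)
river: ρ → (8,20,-13)
river: ρ → (-13,6,15)
ρ-cycle length = 8 (tail of 0 descent steps not counted)

8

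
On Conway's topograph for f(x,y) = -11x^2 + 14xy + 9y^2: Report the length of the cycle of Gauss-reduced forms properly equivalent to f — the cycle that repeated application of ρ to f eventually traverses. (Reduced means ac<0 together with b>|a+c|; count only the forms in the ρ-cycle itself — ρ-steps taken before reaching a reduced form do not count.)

D = 592, ⌊√D⌋ = 24
river: ρ → (9,22,-3)
river: ρ → (-3,20,16)
river: ρ → (16,12,-7)
river: ρ → (-7,16,12)
river: ρ → (12,8,-11)
river: ρ → (-11,14,9)
ρ-cycle length = 6 (tail of 0 descent steps not counted)

6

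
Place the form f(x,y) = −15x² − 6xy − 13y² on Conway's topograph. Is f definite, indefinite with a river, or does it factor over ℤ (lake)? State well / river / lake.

D = b²−4ac = (-6)² − 4·(-15)·(-13) = -744
D < 0 ⇒ definite ⇒ every region one sign ⇒ single well

well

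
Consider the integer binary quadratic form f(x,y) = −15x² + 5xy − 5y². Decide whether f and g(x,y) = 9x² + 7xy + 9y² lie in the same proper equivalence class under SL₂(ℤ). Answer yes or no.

D₁ = -275, D₂ = -275
f is negative-definite; reduce −f:
−f: flip: (15,-5,5)→(5,5,15)
−f: reduced (well bottom): (5,5,15) with a≤c, −a<b≤a
flip sign back: reduced form of f is (-5,-5,-15)
g: reduced (well bottom): (9,7,9) with a≤c, −a<b≤a
reduced forms (-5, -5, -15) vs (9, 7, 9) ⇒ inequivalent

no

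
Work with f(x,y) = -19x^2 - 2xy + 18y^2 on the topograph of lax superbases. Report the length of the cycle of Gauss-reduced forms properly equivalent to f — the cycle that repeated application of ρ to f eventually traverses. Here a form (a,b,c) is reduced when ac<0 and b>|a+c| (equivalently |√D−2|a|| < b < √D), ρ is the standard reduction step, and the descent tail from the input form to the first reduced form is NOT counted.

D = 1372, ⌊√D⌋ = 37
descent: ρ → (18,2,-19)  [lands on river]
river: ρ → (-19,36,1)
river: ρ → (1,36,-19)
river: ρ → (-19,2,18)
river: ρ → (18,34,-3)
river: ρ → (-3,32,29)
river: ρ → (29,26,-6)
river: ρ → (-6,34,9)
river: ρ → (9,20,-27)
river: ρ → (-27,34,2)
river: ρ → (2,34,-27)
river: ρ → (-27,20,9)
river: ρ → (9,34,-6)
river: ρ → (-6,26,29)
river: ρ → (29,32,-3)
river: ρ → (-3,34,18)
ρ-cycle length = 16 (tail of 1 descent step not counted)

16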